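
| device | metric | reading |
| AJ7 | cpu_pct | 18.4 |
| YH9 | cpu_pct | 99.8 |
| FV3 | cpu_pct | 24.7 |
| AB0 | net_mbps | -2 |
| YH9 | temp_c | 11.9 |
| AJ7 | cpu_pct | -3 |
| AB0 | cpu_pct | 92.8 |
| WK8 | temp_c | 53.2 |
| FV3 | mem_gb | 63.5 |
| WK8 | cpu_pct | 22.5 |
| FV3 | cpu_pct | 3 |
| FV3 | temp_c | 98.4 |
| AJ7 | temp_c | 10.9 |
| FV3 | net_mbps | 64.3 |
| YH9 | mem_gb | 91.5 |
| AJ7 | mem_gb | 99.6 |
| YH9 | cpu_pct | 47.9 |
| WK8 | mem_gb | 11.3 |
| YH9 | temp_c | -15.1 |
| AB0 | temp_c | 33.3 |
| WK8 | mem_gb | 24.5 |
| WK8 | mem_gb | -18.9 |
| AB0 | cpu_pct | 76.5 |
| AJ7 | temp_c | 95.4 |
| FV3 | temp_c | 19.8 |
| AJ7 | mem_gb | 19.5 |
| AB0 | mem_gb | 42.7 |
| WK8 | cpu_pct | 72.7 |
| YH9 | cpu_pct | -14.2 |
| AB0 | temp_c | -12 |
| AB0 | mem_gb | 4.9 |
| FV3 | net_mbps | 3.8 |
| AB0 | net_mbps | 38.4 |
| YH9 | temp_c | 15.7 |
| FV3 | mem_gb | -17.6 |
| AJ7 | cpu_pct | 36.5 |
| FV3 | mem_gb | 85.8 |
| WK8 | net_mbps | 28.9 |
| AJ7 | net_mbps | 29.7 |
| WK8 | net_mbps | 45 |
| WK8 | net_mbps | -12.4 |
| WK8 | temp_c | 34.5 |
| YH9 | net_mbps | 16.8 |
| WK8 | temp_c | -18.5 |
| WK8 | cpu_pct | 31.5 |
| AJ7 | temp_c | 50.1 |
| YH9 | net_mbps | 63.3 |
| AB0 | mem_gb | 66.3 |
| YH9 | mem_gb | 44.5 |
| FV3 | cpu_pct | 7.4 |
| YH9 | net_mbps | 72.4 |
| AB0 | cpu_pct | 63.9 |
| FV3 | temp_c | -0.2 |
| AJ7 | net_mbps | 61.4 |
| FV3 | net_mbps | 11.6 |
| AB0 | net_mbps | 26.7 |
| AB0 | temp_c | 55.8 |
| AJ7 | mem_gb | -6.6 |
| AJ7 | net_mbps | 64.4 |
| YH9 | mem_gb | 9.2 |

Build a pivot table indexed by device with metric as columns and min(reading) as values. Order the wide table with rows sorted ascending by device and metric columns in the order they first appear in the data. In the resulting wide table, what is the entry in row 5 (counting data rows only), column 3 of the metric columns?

-15.1

With rows sorted ascending by device, row 5 is device=YH9. metric columns in first-appearance order: cpu_pct, net_mbps, temp_c, mem_gb; column 3 is temp_c.
Long rows with device=YH9, metric=temp_c: min(11.9, -15.1, 15.7) = -15.1.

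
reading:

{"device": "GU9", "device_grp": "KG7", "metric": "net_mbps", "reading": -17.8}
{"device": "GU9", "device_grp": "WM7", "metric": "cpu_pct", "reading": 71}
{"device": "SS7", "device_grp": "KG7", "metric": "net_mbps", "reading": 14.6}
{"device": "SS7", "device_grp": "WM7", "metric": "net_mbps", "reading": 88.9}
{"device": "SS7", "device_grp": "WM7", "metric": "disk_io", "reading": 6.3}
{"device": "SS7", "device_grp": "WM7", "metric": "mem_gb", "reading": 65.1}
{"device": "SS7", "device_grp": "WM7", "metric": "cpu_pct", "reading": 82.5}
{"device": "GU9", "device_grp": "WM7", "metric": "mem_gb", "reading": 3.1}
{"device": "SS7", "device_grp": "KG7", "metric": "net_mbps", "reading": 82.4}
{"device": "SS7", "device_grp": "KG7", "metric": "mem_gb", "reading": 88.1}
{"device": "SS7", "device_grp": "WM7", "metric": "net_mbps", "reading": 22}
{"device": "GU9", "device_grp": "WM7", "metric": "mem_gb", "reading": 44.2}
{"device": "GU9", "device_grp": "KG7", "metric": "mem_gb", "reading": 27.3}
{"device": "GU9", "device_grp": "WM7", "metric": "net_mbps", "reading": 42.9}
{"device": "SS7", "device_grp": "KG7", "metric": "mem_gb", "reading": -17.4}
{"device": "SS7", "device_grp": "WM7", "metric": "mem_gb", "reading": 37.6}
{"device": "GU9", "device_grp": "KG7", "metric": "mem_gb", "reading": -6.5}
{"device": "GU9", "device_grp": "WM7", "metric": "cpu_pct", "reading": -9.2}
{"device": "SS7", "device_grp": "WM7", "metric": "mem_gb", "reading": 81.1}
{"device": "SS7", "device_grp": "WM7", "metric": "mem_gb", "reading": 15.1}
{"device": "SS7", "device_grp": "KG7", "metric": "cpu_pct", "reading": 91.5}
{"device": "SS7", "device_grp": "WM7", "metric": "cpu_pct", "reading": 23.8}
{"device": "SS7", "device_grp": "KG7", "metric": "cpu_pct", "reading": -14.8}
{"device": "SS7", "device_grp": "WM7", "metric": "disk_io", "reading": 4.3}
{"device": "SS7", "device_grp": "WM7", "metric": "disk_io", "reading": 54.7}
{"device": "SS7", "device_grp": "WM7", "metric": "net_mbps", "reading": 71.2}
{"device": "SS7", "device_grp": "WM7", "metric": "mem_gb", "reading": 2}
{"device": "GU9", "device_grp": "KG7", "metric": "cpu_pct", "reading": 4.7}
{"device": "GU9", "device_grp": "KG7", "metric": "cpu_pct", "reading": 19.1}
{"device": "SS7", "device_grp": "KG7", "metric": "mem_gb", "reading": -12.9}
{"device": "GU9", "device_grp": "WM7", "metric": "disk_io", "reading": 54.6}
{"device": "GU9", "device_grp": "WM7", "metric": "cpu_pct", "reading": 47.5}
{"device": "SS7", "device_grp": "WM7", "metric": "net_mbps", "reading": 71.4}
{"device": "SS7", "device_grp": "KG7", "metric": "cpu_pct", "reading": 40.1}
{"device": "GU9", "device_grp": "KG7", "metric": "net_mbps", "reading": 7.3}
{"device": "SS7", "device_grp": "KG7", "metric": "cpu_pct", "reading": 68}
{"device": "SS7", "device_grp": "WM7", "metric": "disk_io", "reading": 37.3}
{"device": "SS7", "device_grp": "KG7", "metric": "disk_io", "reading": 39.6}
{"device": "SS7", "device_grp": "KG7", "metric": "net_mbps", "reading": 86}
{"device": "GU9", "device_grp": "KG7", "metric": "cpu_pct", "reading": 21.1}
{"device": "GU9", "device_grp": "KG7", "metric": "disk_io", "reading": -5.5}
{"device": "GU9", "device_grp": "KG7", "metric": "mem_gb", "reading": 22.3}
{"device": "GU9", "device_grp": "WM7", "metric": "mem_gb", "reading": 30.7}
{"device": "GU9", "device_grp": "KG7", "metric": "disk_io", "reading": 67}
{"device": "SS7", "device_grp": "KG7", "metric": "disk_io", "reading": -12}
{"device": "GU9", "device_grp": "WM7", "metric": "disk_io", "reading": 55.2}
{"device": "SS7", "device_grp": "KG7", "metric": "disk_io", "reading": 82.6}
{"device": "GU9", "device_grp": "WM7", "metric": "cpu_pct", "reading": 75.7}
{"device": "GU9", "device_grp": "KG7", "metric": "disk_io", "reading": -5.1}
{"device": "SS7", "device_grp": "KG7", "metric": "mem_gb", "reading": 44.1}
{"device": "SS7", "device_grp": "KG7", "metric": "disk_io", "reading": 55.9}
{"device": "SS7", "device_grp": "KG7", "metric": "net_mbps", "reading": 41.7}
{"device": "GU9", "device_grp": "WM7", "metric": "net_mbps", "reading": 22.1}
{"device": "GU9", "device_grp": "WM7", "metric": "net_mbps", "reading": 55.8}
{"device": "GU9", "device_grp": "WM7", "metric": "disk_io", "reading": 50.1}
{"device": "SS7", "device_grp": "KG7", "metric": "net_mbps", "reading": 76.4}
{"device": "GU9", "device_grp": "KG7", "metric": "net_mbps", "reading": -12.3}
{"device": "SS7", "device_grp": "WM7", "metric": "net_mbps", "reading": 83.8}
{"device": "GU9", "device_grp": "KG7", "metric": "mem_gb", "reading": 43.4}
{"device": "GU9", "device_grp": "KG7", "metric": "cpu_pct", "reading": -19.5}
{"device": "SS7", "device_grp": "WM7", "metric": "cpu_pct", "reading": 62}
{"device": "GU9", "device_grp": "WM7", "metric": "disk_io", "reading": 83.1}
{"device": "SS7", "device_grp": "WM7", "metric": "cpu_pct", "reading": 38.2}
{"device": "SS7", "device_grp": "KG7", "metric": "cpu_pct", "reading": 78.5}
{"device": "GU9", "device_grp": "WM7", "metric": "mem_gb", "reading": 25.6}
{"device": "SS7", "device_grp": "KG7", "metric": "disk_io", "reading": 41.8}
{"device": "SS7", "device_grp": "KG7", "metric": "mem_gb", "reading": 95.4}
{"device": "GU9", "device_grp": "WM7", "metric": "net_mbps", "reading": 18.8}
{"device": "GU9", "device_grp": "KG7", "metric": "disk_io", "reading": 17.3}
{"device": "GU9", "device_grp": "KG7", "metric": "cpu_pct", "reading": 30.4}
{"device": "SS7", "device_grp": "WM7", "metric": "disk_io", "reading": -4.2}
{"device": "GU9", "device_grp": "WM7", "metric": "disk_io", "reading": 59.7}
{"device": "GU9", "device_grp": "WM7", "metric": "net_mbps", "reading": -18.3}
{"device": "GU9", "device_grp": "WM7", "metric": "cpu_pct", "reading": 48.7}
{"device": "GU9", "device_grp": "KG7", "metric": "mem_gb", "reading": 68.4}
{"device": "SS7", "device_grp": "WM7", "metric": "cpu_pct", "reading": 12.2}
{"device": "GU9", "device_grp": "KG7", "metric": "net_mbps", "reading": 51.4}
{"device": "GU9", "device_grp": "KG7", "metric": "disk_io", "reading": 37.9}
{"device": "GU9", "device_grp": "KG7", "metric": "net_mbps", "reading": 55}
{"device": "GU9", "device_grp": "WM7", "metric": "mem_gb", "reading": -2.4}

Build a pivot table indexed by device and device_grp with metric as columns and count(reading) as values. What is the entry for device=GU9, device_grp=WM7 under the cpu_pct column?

5

Rows with device=GU9, device_grp=WM7 and metric=cpu_pct: reading values are 71, -9.2, 47.5, 75.7, 48.7.
5 rows match — count = 5.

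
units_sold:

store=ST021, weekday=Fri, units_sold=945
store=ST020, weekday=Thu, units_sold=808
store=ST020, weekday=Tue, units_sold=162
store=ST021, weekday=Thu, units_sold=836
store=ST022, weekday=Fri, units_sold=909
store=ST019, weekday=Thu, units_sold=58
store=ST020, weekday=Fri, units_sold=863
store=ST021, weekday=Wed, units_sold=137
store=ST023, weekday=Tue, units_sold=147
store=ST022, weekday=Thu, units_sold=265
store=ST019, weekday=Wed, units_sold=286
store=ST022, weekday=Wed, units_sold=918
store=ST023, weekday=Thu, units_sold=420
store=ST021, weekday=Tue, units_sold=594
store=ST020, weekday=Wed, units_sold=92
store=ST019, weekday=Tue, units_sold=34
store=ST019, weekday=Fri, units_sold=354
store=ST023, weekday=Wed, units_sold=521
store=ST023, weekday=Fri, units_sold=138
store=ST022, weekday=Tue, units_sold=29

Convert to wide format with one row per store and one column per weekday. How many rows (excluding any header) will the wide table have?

5

5 distinct store values → 5 rows.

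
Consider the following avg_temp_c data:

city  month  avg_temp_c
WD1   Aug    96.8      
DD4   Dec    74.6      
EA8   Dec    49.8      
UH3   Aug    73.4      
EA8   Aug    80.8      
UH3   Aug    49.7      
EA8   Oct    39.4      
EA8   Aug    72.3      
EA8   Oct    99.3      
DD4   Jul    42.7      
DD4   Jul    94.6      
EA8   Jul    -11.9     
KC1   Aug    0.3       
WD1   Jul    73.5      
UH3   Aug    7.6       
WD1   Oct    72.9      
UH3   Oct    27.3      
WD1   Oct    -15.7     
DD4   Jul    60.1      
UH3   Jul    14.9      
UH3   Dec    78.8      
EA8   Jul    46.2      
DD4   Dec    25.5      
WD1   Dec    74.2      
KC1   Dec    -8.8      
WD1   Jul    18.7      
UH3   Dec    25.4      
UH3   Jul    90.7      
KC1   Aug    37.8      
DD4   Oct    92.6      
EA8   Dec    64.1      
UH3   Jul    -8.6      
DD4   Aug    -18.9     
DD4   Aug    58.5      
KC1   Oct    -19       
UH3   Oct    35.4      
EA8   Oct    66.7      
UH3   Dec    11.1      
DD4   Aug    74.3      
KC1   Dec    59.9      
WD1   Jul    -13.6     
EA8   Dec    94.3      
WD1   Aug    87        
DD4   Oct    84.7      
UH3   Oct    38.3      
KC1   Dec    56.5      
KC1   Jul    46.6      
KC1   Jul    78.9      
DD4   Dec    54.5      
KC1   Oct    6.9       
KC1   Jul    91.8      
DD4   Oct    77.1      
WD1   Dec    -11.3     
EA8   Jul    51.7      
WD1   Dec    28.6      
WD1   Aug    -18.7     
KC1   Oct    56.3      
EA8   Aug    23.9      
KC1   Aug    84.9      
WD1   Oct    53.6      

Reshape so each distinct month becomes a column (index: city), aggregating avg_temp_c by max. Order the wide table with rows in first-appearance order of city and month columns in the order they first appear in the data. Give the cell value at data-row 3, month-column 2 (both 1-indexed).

With rows in first-appearance order of city, row 3 is city=EA8. month columns in first-appearance order: Aug, Dec, Oct, Jul; column 2 is Dec.
Long rows with city=EA8, month=Dec: max(49.8, 64.1, 94.3) = 94.3.

94.3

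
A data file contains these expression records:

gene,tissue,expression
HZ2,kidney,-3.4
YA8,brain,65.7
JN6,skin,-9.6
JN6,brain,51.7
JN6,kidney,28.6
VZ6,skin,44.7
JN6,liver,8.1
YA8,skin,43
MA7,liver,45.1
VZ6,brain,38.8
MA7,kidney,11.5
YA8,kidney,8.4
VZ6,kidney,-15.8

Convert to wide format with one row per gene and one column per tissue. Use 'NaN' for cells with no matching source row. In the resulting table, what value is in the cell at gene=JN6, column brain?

51.7

The long row with gene=JN6, tissue=brain has expression=51.7.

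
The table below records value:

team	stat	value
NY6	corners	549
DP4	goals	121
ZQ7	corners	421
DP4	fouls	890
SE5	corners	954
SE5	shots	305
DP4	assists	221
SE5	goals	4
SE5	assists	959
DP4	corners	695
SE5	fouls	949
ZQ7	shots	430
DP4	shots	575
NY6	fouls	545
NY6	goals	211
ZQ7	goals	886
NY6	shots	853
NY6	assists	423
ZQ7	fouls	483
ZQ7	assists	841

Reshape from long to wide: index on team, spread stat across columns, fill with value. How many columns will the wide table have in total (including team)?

1 column for team plus 5 distinct stat values → 6 columns.

6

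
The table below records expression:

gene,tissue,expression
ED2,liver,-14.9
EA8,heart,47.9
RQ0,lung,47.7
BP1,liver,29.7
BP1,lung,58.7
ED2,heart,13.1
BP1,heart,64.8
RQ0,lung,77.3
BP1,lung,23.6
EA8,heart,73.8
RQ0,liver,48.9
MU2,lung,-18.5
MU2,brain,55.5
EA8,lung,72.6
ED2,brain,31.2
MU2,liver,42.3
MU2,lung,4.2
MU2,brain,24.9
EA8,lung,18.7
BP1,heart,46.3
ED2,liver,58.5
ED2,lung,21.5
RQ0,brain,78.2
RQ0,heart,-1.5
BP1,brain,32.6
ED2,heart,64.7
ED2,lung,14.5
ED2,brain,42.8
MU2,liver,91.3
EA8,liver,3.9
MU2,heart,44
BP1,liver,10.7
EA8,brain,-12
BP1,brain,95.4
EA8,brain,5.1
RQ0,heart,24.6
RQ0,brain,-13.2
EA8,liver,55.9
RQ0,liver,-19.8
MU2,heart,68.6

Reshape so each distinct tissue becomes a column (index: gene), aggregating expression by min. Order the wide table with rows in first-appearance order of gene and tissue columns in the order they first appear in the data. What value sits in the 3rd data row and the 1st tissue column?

With rows in first-appearance order of gene, row 3 is gene=RQ0. tissue columns in first-appearance order: liver, heart, lung, brain; column 1 is liver.
Long rows with gene=RQ0, tissue=liver: min(48.9, -19.8) = -19.8.

-19.8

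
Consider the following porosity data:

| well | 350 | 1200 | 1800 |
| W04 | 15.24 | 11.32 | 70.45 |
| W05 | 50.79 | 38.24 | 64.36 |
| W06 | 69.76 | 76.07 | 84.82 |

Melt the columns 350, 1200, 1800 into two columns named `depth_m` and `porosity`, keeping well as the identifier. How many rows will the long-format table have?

9

3 well values × 3 melted columns = 9 rows.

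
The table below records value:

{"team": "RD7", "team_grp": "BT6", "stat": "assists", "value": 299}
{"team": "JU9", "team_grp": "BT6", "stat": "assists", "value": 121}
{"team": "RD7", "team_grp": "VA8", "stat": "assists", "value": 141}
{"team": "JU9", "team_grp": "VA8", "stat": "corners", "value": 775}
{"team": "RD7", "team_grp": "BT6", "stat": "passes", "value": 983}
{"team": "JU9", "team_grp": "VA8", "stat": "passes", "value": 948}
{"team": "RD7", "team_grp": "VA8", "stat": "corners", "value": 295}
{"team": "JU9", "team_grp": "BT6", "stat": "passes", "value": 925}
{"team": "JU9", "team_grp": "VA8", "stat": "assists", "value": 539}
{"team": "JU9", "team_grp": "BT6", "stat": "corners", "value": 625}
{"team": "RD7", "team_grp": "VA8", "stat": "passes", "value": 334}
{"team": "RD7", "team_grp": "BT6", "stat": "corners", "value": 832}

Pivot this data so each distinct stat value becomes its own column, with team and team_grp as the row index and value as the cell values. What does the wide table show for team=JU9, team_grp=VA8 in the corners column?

Wide layout: rows indexed by team and team_grp, columns are the 3 distinct stat values (assists, corners, passes).
Cell (team=JU9, team_grp=VA8, stat=corners) draws from the long row where team=JU9, team_grp=VA8 and stat=corners, which has value=775.

775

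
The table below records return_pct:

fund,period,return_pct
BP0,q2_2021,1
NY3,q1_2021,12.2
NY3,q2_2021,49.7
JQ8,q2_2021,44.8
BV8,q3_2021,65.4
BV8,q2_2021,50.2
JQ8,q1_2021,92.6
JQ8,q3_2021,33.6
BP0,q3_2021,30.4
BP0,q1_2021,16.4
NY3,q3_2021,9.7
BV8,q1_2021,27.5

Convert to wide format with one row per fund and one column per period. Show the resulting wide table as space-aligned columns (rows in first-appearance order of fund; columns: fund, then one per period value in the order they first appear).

Columns: fund plus the 3 distinct period values (q2_2021, q1_2021, q3_2021).
For example, row BP0 column q2_2021 takes return_pct=1 from the long row (BP0, q2_2021).

fund  q2_2021  q1_2021  q3_2021
BP0   1        16.4     30.4   
NY3   49.7     12.2     9.7    
JQ8   44.8     92.6     33.6   
BV8   50.2     27.5     65.4   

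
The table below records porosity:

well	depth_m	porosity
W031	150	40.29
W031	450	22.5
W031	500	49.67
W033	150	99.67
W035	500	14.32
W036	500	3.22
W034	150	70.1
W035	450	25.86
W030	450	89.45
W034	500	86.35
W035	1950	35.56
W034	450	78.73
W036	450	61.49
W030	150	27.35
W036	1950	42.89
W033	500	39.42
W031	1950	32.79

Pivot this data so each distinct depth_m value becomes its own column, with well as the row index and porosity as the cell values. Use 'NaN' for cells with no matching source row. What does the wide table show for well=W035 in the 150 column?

NaN

No long-format row has well=W035 and depth_m=150, so the cell is NaN.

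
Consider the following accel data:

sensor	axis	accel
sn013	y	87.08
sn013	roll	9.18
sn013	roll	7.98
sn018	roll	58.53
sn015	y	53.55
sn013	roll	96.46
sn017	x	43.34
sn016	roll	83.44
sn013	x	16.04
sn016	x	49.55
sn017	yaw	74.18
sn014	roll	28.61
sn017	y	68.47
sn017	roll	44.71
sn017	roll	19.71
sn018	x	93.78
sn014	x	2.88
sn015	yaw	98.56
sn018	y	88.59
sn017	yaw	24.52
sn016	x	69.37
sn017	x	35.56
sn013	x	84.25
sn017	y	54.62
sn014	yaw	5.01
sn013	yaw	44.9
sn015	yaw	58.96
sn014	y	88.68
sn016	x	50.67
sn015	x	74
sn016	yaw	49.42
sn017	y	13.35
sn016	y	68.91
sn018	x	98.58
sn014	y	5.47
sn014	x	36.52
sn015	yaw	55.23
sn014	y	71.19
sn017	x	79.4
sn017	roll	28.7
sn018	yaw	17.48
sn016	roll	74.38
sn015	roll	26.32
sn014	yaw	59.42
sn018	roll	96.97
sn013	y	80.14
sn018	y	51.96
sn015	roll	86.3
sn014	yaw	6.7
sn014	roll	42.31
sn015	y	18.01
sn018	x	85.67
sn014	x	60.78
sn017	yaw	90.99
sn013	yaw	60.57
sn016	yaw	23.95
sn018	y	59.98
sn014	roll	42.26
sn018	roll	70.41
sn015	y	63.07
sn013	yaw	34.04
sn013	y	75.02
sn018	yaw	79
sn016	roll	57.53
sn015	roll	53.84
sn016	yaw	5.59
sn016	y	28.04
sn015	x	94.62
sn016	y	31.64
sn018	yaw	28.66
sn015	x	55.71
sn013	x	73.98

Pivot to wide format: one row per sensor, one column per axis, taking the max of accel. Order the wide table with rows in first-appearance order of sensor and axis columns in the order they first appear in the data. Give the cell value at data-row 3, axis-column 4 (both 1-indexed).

With rows in first-appearance order of sensor, row 3 is sensor=sn015. axis columns in first-appearance order: y, roll, x, yaw; column 4 is yaw.
Long rows with sensor=sn015, axis=yaw: max(98.56, 58.96, 55.23) = 98.56.

98.56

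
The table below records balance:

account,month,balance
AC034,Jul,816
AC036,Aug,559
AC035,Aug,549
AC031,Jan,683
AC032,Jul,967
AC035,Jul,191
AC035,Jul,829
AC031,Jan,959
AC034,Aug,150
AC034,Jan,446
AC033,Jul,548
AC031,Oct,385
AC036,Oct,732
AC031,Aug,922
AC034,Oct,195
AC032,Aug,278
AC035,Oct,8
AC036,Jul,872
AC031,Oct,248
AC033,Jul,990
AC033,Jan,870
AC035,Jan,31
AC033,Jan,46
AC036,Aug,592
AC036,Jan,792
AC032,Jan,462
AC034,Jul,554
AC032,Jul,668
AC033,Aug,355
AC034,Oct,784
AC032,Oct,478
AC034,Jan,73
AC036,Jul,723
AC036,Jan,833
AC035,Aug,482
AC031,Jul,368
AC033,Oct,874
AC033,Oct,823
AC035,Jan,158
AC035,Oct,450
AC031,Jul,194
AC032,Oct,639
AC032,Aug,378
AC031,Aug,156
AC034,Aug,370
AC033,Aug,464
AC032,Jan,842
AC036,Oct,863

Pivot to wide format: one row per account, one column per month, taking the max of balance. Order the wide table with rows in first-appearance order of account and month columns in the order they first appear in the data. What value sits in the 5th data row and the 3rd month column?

With rows in first-appearance order of account, row 5 is account=AC032. month columns in first-appearance order: Jul, Aug, Jan, Oct; column 3 is Jan.
Long rows with account=AC032, month=Jan: max(462, 842) = 842.

842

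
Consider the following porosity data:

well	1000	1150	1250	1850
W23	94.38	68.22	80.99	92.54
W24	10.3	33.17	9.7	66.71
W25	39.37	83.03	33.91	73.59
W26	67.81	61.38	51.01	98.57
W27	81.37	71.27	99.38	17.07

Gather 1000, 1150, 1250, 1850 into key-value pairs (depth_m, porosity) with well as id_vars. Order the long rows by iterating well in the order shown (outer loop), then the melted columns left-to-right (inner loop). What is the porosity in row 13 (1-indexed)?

20 rows total (5 × 4). Row 13: index ⌊(13-1)/4⌋ = 3 into well → W26; (13-1) mod 4 = 0 into the melted columns → 1000.
So row 13 is (W26, 1000, 67.81); porosity = 67.81.

67.81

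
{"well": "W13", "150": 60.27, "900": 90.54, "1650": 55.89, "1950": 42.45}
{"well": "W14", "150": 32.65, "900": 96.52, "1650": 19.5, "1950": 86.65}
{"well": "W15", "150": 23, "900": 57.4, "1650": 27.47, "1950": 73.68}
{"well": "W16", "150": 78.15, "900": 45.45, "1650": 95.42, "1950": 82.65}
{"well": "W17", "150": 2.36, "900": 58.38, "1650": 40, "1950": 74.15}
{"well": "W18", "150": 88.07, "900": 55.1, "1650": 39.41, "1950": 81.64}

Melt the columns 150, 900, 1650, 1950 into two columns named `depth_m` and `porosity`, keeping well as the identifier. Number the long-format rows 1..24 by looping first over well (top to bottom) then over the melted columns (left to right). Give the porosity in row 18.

24 rows total (6 × 4). Row 18: index ⌊(18-1)/4⌋ = 4 into well → W17; (18-1) mod 4 = 1 into the melted columns → 900.
So row 18 is (W17, 900, 58.38); porosity = 58.38.

58.38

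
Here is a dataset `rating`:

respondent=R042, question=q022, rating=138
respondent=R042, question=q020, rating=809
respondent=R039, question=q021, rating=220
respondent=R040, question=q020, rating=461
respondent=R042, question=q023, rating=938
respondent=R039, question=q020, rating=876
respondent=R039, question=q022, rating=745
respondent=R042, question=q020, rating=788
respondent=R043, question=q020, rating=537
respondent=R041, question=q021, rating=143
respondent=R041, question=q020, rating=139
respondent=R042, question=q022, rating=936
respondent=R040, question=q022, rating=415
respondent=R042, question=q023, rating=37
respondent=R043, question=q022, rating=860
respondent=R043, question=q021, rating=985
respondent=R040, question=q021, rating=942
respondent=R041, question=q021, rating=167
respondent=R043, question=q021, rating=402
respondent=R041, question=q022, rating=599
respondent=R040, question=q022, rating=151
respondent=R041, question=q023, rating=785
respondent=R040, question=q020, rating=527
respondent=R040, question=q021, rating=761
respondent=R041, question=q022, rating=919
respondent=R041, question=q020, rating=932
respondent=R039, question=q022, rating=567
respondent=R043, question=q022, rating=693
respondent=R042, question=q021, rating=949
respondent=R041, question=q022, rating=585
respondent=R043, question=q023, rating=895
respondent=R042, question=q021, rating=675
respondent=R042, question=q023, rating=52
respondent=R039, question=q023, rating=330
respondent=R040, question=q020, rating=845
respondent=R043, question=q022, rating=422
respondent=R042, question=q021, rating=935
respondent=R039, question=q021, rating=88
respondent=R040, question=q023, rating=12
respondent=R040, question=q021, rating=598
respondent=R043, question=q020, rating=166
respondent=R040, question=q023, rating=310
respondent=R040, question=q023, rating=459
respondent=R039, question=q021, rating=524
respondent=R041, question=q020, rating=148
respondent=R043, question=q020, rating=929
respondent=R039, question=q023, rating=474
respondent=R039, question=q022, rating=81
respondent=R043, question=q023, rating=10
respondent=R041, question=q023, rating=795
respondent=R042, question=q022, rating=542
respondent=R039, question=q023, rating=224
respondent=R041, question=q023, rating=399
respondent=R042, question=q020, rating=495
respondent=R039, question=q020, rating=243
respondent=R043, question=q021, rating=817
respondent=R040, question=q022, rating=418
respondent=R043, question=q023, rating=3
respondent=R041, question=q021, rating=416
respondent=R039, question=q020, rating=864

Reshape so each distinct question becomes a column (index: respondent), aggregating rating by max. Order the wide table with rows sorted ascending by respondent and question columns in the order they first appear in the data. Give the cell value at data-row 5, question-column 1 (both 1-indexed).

860

With rows sorted ascending by respondent, row 5 is respondent=R043. question columns in first-appearance order: q022, q020, q021, q023; column 1 is q022.
Long rows with respondent=R043, question=q022: max(860, 693, 422) = 860.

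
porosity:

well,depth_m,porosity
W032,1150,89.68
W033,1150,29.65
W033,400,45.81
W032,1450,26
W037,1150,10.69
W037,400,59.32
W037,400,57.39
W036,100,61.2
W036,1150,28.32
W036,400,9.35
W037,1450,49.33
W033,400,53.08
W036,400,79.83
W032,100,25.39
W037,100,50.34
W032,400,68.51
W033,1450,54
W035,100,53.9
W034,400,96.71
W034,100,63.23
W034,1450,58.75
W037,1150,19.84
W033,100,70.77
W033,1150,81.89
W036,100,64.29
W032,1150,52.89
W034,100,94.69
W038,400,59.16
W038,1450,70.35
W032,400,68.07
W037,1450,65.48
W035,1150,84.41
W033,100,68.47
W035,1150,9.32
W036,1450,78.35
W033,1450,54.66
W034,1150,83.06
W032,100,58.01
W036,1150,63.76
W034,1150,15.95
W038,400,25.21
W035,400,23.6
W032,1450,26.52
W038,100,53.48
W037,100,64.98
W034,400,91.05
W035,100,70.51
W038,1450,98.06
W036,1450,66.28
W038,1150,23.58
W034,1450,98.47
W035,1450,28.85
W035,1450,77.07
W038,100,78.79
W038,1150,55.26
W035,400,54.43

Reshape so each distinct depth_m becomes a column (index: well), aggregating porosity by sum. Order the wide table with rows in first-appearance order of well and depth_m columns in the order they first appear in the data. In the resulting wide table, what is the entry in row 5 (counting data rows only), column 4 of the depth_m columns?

With rows in first-appearance order of well, row 5 is well=W035. depth_m columns in first-appearance order: 1150, 400, 1450, 100; column 4 is 100.
Long rows with well=W035, depth_m=100: 53.9 + 70.51 = 124.41.

124.41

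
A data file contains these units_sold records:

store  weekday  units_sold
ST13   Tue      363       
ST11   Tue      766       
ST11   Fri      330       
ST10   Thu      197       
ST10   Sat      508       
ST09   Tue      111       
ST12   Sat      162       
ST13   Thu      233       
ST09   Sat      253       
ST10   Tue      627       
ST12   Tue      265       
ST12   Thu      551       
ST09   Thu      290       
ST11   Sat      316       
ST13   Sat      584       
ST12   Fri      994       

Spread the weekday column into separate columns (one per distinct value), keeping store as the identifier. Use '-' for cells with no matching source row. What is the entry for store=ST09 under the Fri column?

-

No long-format row has store=ST09 and weekday=Fri, so the cell is -.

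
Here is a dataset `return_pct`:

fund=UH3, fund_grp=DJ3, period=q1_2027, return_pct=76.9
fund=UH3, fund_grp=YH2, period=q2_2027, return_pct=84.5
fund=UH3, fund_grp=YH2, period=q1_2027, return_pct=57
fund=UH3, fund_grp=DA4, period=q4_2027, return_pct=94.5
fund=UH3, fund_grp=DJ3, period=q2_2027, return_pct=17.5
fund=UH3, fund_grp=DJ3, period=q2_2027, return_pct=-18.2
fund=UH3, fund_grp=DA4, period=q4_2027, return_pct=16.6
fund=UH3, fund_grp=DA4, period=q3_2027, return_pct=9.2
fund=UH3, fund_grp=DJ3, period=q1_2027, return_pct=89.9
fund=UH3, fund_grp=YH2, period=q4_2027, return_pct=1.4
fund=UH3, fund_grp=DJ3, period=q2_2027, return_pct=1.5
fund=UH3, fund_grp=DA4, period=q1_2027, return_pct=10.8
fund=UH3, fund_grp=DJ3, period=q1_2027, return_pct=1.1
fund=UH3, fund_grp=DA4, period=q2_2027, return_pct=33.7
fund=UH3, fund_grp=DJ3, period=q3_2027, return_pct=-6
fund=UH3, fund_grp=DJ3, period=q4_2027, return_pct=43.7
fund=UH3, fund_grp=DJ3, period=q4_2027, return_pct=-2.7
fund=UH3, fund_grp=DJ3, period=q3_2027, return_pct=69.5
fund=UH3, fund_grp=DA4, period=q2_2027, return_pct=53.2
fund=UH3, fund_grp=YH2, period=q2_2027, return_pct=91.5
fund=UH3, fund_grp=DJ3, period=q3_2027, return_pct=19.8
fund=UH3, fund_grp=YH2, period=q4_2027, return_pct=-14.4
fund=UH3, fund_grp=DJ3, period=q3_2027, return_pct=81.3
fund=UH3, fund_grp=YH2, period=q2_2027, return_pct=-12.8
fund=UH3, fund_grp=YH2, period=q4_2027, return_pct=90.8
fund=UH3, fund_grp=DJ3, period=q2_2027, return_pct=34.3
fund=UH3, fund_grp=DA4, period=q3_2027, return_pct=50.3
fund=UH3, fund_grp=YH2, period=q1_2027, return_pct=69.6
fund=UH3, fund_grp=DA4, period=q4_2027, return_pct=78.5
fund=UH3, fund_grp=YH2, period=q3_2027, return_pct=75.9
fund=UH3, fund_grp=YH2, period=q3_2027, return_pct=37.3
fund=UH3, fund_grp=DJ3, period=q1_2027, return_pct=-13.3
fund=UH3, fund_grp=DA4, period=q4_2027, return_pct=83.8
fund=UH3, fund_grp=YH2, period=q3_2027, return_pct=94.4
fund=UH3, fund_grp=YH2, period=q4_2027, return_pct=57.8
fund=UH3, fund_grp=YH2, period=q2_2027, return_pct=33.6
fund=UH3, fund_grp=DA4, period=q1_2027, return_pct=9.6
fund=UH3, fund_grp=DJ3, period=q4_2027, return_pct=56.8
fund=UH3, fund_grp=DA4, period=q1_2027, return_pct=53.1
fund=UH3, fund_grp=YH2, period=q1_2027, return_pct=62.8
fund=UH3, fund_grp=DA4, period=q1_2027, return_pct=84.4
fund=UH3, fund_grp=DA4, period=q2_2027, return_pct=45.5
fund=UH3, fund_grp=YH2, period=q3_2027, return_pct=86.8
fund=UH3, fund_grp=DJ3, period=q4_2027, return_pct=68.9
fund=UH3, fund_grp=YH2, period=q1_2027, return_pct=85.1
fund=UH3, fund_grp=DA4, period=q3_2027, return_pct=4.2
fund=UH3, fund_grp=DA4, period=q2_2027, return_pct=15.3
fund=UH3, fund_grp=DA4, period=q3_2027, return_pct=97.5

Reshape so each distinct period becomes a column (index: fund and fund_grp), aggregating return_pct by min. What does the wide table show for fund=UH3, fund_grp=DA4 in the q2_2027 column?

15.3

Rows with fund=UH3, fund_grp=DA4 and period=q2_2027: return_pct values are 33.7, 53.2, 45.5, 15.3.
min(33.7, 53.2, 45.5, 15.3) = 15.3.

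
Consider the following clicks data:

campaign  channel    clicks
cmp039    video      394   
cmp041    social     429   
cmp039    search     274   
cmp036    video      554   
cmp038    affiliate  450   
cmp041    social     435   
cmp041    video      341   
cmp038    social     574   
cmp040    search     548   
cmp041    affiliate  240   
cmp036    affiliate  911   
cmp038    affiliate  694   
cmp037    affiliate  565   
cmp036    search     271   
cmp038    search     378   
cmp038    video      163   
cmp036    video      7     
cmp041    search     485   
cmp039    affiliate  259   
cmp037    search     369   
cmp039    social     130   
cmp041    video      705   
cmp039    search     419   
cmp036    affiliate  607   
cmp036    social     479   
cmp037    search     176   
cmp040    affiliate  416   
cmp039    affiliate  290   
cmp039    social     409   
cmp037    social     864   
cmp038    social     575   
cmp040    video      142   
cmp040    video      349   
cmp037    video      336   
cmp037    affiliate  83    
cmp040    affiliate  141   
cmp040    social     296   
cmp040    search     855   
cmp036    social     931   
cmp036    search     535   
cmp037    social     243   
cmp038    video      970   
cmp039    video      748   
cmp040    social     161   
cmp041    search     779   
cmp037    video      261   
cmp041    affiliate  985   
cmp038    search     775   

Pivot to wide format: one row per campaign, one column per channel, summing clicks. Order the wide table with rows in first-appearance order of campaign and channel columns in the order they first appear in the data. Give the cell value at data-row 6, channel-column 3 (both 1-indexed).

545

With rows in first-appearance order of campaign, row 6 is campaign=cmp037. channel columns in first-appearance order: video, social, search, affiliate; column 3 is search.
Long rows with campaign=cmp037, channel=search: 369 + 176 = 545.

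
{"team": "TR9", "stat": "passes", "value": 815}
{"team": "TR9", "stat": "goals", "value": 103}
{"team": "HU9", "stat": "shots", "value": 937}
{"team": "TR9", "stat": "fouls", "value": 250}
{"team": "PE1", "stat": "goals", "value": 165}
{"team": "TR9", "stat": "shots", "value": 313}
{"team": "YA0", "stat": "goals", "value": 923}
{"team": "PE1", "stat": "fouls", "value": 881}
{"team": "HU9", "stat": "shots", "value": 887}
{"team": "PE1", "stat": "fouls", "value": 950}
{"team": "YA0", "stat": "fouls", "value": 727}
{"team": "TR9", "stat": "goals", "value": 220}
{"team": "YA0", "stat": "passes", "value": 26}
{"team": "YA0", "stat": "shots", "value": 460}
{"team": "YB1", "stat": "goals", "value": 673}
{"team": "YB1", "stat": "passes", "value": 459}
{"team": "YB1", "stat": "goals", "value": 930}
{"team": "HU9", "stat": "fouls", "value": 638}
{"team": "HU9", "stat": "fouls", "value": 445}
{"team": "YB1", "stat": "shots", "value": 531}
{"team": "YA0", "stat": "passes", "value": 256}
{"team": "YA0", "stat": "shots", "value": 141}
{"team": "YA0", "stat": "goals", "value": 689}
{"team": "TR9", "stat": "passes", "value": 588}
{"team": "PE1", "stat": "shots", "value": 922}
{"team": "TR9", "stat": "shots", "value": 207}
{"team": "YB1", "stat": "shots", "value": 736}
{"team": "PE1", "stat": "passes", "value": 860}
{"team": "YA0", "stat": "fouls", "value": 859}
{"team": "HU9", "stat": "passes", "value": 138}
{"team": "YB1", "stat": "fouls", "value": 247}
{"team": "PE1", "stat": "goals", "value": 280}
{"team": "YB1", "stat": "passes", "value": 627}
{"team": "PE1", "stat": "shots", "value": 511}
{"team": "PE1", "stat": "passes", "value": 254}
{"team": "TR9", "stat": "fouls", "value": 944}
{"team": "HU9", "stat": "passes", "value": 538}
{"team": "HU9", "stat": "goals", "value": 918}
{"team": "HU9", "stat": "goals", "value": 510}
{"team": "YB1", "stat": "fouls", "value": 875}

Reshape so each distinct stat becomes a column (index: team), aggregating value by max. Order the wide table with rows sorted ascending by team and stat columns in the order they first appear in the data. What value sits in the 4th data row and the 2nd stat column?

With rows sorted ascending by team, row 4 is team=YA0. stat columns in first-appearance order: passes, goals, shots, fouls; column 2 is goals.
Long rows with team=YA0, stat=goals: max(923, 689) = 923.

923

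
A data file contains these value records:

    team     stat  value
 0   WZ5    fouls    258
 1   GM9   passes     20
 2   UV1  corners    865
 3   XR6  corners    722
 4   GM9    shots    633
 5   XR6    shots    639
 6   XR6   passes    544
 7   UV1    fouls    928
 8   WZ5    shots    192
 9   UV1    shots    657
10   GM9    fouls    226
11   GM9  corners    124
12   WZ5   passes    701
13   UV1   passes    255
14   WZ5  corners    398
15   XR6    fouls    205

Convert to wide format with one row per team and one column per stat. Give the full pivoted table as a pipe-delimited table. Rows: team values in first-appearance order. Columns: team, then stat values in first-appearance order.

Columns: team plus the 4 distinct stat values (fouls, passes, corners, shots).
For example, row WZ5 column fouls takes value=258 from the long row (WZ5, fouls).

| team | fouls | passes | corners | shots |
| WZ5 | 258 | 701 | 398 | 192 |
| GM9 | 226 | 20 | 124 | 633 |
| UV1 | 928 | 255 | 865 | 657 |
| XR6 | 205 | 544 | 722 | 639 |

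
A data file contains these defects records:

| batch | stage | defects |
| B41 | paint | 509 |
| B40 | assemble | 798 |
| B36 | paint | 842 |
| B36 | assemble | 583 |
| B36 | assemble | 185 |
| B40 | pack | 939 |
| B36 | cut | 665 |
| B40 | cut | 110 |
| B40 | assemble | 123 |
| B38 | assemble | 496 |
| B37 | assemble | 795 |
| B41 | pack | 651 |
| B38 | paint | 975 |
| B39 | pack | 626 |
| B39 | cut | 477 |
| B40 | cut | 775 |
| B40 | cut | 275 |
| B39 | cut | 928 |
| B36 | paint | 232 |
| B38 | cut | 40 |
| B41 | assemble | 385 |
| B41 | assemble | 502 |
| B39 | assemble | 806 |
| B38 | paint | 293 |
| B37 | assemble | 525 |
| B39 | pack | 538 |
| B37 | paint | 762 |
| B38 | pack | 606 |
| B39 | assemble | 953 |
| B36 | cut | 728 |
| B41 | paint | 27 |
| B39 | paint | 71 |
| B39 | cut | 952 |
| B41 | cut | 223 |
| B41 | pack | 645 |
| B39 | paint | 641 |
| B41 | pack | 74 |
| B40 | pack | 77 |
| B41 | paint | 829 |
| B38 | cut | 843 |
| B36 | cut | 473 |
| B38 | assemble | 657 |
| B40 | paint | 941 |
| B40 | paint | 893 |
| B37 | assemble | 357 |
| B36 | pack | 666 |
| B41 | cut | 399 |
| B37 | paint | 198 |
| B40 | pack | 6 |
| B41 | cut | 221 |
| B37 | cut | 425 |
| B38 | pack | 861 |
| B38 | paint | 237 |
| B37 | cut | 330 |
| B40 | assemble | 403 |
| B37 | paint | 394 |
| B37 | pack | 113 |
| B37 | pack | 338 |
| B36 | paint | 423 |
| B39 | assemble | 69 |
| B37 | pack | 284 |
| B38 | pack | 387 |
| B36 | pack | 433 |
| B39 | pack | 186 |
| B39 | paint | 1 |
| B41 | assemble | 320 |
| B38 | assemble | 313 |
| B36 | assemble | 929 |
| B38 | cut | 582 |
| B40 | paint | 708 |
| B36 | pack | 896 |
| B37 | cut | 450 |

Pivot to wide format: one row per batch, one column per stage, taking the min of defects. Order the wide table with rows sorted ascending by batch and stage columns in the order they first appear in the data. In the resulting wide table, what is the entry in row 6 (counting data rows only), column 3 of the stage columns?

74

With rows sorted ascending by batch, row 6 is batch=B41. stage columns in first-appearance order: paint, assemble, pack, cut; column 3 is pack.
Long rows with batch=B41, stage=pack: min(651, 645, 74) = 74.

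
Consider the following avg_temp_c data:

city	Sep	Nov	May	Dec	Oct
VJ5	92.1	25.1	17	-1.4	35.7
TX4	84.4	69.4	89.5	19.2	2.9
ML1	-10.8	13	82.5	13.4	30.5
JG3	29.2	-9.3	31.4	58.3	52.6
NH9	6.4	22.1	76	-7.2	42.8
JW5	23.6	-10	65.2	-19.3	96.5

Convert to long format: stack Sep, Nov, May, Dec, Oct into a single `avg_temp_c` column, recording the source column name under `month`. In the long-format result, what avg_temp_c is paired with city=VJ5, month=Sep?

92.1

Unpivoting turns each (city, wide-column) pair into one long row.
The wide cell at row VJ5, column Sep holds 92.1, so the long row (VJ5, Sep) has avg_temp_c=92.1.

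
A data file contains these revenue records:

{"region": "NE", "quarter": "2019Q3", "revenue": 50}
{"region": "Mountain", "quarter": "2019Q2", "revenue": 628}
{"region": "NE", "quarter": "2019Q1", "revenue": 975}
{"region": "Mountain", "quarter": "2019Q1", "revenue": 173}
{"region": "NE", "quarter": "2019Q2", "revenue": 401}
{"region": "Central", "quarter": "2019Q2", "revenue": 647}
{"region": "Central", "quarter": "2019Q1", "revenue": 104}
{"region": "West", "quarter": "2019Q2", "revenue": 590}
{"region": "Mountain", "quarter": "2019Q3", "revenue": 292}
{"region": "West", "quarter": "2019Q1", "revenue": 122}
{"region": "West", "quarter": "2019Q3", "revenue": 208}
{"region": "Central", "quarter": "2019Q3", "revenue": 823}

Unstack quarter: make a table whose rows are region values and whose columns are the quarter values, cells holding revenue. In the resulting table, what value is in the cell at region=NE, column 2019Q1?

Wide layout: rows indexed by region, columns are the 3 distinct quarter values (2019Q3, 2019Q2, 2019Q1).
Cell (region=NE, quarter=2019Q1) draws from the long row where region=NE and quarter=2019Q1, which has revenue=975.

975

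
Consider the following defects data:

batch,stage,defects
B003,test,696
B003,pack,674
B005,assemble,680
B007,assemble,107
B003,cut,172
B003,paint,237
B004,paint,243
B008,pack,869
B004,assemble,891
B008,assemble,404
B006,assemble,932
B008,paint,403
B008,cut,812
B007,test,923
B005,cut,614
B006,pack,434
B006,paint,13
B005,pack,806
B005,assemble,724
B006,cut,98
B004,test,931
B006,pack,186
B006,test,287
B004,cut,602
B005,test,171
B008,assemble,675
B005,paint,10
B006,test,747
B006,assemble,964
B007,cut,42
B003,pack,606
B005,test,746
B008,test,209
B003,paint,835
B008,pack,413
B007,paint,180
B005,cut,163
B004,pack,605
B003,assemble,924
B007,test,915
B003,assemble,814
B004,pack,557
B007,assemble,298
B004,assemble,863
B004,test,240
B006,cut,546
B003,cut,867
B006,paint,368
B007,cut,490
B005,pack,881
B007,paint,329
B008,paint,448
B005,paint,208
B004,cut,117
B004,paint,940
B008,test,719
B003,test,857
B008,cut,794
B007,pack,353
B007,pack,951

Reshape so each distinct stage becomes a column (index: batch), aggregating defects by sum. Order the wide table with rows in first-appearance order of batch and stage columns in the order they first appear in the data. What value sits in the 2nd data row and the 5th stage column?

218

With rows in first-appearance order of batch, row 2 is batch=B005. stage columns in first-appearance order: test, pack, assemble, cut, paint; column 5 is paint.
Long rows with batch=B005, stage=paint: 10 + 208 = 218.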